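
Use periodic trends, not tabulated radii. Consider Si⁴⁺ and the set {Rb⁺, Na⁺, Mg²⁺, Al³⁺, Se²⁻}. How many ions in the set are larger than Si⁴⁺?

Work out protons and electrons: Si⁴⁺ (Z=14, 10 e⁻), Al³⁺ (Z=13, 10 e⁻), Mg²⁺ (Z=12, 10 e⁻), Na⁺ (Z=11, 10 e⁻), Rb⁺ (Z=37, 36 e⁻), Se²⁻ (Z=34, 36 e⁻). Si⁴⁺ < Al³⁺ (isoelectronic, higher Z=14 is smaller); Al³⁺ < Mg²⁺ (isoelectronic, higher Z=13 is smaller); Mg²⁺ < Na⁺ (isoelectronic, higher Z=12 is smaller); Na⁺ < Rb⁺ (same group, period 3 vs 5); Rb⁺ < Se²⁻ (both 36 e⁻, Z=37>34).
Ordering all of them (including Si⁴⁺) by radius gives Si⁴⁺ < Al³⁺ < Mg²⁺ < Na⁺ < Rb⁺ < Se²⁻. That's 5.

5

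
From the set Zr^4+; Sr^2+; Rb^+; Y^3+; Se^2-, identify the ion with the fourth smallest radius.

Rb^+

These species are isoelectronic with 36 electrons. The only difference is the number of protons: Zr^4+ (Z=40), Y^3+ (Z=39), Sr^2+ (Z=38), Rb^+ (Z=37), Se^2- (Z=34). The strongest nuclear pull (Zr^4+) gives the smallest ion.
Ordering: Zr^4+ < Y^3+ < Sr^2+ < Rb^+ < Se^2-. The fourth smallest is Rb^+.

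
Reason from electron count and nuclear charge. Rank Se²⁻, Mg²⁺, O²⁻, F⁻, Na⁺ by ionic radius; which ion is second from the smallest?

Tabulating Z and e⁻: Mg²⁺: 10 e⁻, Z=12, Na⁺: 10 e⁻, Z=11, F⁻: 10 e⁻, Z=9, O²⁻: 10 e⁻, Z=8, Se²⁻: 36 e⁻, Z=34. Mg²⁺ < Na⁺ (isoelectronic, higher Z=12 is smaller); Na⁺ < F⁻ (both 10 e⁻, Z=11>9); F⁻ < O²⁻ (isoelectronic, higher Z=9 is smaller); O²⁻ < Se²⁻ (same group, 2 shells fewer).
Ordering: Mg²⁺ < Na⁺ < F⁻ < O²⁻ < Se²⁻. The second smallest is Na⁺.

Na⁺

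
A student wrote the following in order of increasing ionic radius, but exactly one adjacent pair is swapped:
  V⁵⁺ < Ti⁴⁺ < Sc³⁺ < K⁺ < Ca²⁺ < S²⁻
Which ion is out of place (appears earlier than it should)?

K⁺

The pair K⁺, Ca²⁺ is the wrong way round — both have 18 electrons but Z(Ca)=20 > Z(K)=19, so Ca²⁺ should be the smaller of the two. All other adjacent pairs agree with periodic trends, so K⁺ is the misplaced ion.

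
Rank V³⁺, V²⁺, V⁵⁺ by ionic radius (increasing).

V⁵⁺ < V³⁺ < V²⁺

These are all V ions. Removing more electrons (higher positive charge) pulls the remaining electrons in closer, so V⁵⁺ is smallest and V²⁺ is largest.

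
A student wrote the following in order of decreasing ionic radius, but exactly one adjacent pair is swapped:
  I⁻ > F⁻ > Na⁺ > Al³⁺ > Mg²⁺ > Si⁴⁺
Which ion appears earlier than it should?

Al³⁺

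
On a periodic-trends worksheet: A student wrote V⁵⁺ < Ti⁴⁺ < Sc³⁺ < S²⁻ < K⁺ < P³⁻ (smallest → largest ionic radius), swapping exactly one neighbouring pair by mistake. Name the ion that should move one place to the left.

Compare adjacent ions: both have 18 electrons but Z(K)=19 > Z(S)=16, so K⁺ should be the smaller of the two — yet in this increasing list S²⁻ sits before K⁺. Nothing else is reversed, so K⁺ should move one place to the left.

K⁺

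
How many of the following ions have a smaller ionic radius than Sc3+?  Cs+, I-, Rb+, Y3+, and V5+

Tabulating Z and e⁻: V5+ (Z=23, 18 e⁻), Sc3+ (Z=21, 18 e⁻), Y3+ (Z=39, 36 e⁻), Rb+ (Z=37, 36 e⁻), Cs+ (Z=55, 54 e⁻), I- (Z=53, 54 e⁻). V5+ < Sc3+ (isoelectronic, higher Z=23 is smaller); Sc3+ < Y3+ (same group, period 4 vs 5); Y3+ < Rb+ (both 36 e⁻, Z=39>37); Rb+ < Cs+ (same group, 1 shell fewer); Cs+ < I- (isoelectronic, higher Z=55 is smaller).
Overall: V5+ < Sc3+ < Y3+ < Rb+ < Cs+ < I-. Sc3+ has 1 below it and 4 above. Count: 1.

1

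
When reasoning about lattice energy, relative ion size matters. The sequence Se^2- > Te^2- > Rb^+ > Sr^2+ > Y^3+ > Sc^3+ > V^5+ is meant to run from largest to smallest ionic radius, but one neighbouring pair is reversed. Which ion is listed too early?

Se^2-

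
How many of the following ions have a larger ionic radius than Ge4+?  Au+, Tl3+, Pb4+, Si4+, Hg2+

Work out protons and electrons: Si4+ has 10 e⁻ (Z=14), Ge4+ has 28 e⁻ (Z=32), Pb4+ has 78 e⁻ (Z=82), Tl3+ has 78 e⁻ (Z=81), Hg2+ has 78 e⁻ (Z=80), Au+ has 78 e⁻ (Z=79). Si4+ < Ge4+ (same group, 1 shell fewer); Ge4+ < Pb4+ (same group, period 4 vs 6); Pb4+ < Tl3+ (isoelectronic, higher Z=82 is smaller); Tl3+ < Hg2+ (both 78 e⁻, Z=81>80); Hg2+ < Au+ (both 78 e⁻, Z=80>79).
Overall: Si4+ < Ge4+ < Pb4+ < Tl3+ < Hg2+ < Au+. Ge4+ has 1 below it and 4 above. Count: 4.

4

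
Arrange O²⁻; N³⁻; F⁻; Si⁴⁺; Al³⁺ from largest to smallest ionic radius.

N³⁻ > O²⁻ > F⁻ > Al³⁺ > Si⁴⁺

All of these have 10 electrons (isoelectronic). With the same electron cloud, the ion with the most protons pulls it in tightest. Nuclear charges: Si⁴⁺ (Z=14), Al³⁺ (Z=13), F⁻ (Z=9), O²⁻ (Z=8), N³⁻ (Z=7). Highest Z is smallest.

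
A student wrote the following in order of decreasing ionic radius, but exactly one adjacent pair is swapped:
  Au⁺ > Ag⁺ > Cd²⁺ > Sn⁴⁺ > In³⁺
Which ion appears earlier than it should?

Check each adjacent pair. Sn⁴⁺ and In³⁺ are reversed: Sn⁴⁺ and In³⁺ share 46 electrons; the higher nuclear charge on Sn (Z=50) contracts it more, so Sn⁴⁺ < In³⁺. No other neighbouring pair contradicts the periodic trends, so Sn⁴⁺ is the ion listed too early.

Sn⁴⁺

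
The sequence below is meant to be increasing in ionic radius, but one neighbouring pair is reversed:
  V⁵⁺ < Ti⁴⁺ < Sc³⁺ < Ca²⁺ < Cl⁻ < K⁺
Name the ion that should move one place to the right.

Cl⁻

Compare adjacent ions: they are isoelectronic (18 e⁻) and K has more protons than Cl (19 vs 17), making K⁺ smaller — yet in this increasing list Cl⁻ sits before K⁺. Nothing else is reversed, so Cl⁻ should move one place to the right.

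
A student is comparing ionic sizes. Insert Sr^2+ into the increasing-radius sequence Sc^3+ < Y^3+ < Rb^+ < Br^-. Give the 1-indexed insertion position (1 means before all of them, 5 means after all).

Electron counts and nuclear charges: Sc^3+: 18 e⁻, Z=21, Y^3+: 36 e⁻, Z=39, Sr^2+: 36 e⁻, Z=38, Rb^+: 36 e⁻, Z=37, Br^-: 36 e⁻, Z=35. Sc^3+ < Y^3+ (same group, period 4 vs 5); Y^3+ < Sr^2+ (both 36 e⁻, Z=39>38); Sr^2+ < Rb^+ (isoelectronic, higher Z=38 is smaller); Rb^+ < Br^- (isoelectronic, higher Z=37 is smaller).
The complete sequence is Sc^3+ < Y^3+ < Sr^2+ < Rb^+ < Br^-. Sr^2+ sits at position 3.

3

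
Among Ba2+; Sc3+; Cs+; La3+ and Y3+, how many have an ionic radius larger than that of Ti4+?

5

Work out protons and electrons: Ti4+ (Z=22, 18 e⁻), Sc3+ (Z=21, 18 e⁻), Y3+ (Z=39, 36 e⁻), La3+ (Z=57, 54 e⁻), Ba2+ (Z=56, 54 e⁻), Cs+ (Z=55, 54 e⁻). Ti4+ < Sc3+ (isoelectronic, higher Z=22 is smaller); Sc3+ < Y3+ (same group, 1 shell fewer); Y3+ < La3+ (same group, 1 shell fewer); La3+ < Ba2+ (isoelectronic, higher Z=57 is smaller); Ba2+ < Cs+ (isoelectronic, higher Z=56 is smaller).
Relative to Ti4+, the ions that are larger are Sc3+, Y3+, La3+, Ba2+, Cs+. So 5 are larger.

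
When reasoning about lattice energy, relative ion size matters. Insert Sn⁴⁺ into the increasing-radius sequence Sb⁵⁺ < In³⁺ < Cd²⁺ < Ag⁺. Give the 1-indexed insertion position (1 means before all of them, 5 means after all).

2

Each ion has 46 electrons. The ranking follows nuclear charge in reverse — greater Z gives a smaller radius. Sb⁵⁺ (Z=51), Sn⁴⁺ (Z=50), In³⁺ (Z=49), Cd²⁺ (Z=48), Ag⁺ (Z=47).
The complete sequence is Sb⁵⁺ < Sn⁴⁺ < In³⁺ < Cd²⁺ < Ag⁺. Sn⁴⁺ sits at position 2.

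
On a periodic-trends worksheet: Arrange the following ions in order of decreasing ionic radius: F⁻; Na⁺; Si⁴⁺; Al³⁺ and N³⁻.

N³⁻ > F⁻ > Na⁺ > Al³⁺ > Si⁴⁺

All of these have 10 electrons (isoelectronic). With the same electron cloud, the ion with the most protons pulls it in tightest. Nuclear charges: Si⁴⁺ (Z=14), Al³⁺ (Z=13), Na⁺ (Z=11), F⁻ (Z=9), N³⁻ (Z=7). Highest Z is smallest.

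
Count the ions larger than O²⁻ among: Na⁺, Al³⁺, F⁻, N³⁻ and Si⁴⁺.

1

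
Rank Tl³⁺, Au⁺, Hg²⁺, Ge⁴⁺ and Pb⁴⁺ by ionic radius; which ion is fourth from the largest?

Work out protons and electrons: Ge⁴⁺ has 28 e⁻ (Z=32), Pb⁴⁺ has 78 e⁻ (Z=82), Tl³⁺ has 78 e⁻ (Z=81), Hg²⁺ has 78 e⁻ (Z=80), Au⁺ has 78 e⁻ (Z=79). Ge⁴⁺ < Pb⁴⁺ (same group, period 4 vs 6); Pb⁴⁺ < Tl³⁺ (isoelectronic, higher Z=82 is smaller); Tl³⁺ < Hg²⁺ (isoelectronic, higher Z=81 is smaller); Hg²⁺ < Au⁺ (isoelectronic, higher Z=80 is smaller).
That gives Ge⁴⁺ < Pb⁴⁺ < Tl³⁺ < Hg²⁺ < Au⁺. From the largest end, number 4 is Pb⁴⁺.

Pb⁴⁺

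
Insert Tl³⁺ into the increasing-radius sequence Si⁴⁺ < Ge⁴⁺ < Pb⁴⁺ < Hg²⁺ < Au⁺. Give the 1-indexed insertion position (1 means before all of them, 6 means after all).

Tabulating Z and e⁻: Si⁴⁺ has 10 e⁻ (Z=14), Ge⁴⁺ has 28 e⁻ (Z=32), Pb⁴⁺ has 78 e⁻ (Z=82), Tl³⁺ has 78 e⁻ (Z=81), Hg²⁺ has 78 e⁻ (Z=80), Au⁺ has 78 e⁻ (Z=79). Si⁴⁺ < Ge⁴⁺ (same group, 1 shell fewer); Ge⁴⁺ < Pb⁴⁺ (same group, 2 shells fewer); Pb⁴⁺ < Tl³⁺ (isoelectronic, higher Z=82 is smaller); Tl³⁺ < Hg²⁺ (isoelectronic, higher Z=81 is smaller); Hg²⁺ < Au⁺ (both 78 e⁻, Z=80>79).
The complete sequence is Si⁴⁺ < Ge⁴⁺ < Pb⁴⁺ < Tl³⁺ < Hg²⁺ < Au⁺. Tl³⁺ sits at position 4.

4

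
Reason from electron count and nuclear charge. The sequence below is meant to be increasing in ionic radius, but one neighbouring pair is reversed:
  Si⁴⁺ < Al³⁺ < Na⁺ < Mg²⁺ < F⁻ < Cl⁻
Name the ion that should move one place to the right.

Na⁺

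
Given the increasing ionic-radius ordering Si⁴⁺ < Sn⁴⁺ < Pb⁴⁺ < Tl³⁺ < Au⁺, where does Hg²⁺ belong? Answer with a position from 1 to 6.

5

First list Z and electron count for each: Si⁴⁺: 10 e⁻, Z=14, Sn⁴⁺: 46 e⁻, Z=50, Pb⁴⁺: 78 e⁻, Z=82, Tl³⁺: 78 e⁻, Z=81, Hg²⁺: 78 e⁻, Z=80, Au⁺: 78 e⁻, Z=79. Si⁴⁺ < Sn⁴⁺ (same group, period 3 vs 5); Sn⁴⁺ < Pb⁴⁺ (same group, 1 shell fewer); Pb⁴⁺ < Tl³⁺ (isoelectronic, higher Z=82 is smaller); Tl³⁺ < Hg²⁺ (both 78 e⁻, Z=81>80); Hg²⁺ < Au⁺ (isoelectronic, higher Z=80 is smaller).
Putting Hg²⁺ in gives Si⁴⁺ < Sn⁴⁺ < Pb⁴⁺ < Tl³⁺ < Hg²⁺ < Au⁺; it lands at slot 5.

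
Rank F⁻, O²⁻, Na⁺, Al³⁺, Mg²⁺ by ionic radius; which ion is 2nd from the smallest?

Mg²⁺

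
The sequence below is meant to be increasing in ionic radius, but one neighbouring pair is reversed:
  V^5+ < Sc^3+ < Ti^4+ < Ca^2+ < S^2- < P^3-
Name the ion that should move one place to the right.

Check each adjacent pair. Sc^3+ and Ti^4+ are reversed: both have 18 electrons but Z(Ti)=22 > Z(Sc)=21, so Ti^4+ should be the smaller of the two. No other neighbouring pair contradicts the periodic trends, so Sc^3+ is the ion listed too early.

Sc^3+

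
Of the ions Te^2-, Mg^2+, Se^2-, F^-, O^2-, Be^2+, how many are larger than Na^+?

4

Work out protons and electrons: Be^2+ (Z=4, 2 e⁻), Mg^2+ (Z=12, 10 e⁻), Na^+ (Z=11, 10 e⁻), F^- (Z=9, 10 e⁻), O^2- (Z=8, 10 e⁻), Se^2- (Z=34, 36 e⁻), Te^2- (Z=52, 54 e⁻). Be^2+ < Mg^2+ (same group, period 2 vs 3); Mg^2+ < Na^+ (both 10 e⁻, Z=12>11); Na^+ < F^- (isoelectronic, higher Z=11 is smaller); F^- < O^2- (isoelectronic, higher Z=9 is smaller); O^2- < Se^2- (same group, period 2 vs 4); Se^2- < Te^2- (same group, 1 shell fewer).
Overall: Be^2+ < Mg^2+ < Na^+ < F^- < O^2- < Se^2- < Te^2-. Na^+ has 2 below it and 4 above. That's 4.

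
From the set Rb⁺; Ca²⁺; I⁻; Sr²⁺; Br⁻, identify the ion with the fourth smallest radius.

Work out protons and electrons: Ca²⁺: 18 e⁻, Z=20, Sr²⁺: 36 e⁻, Z=38, Rb⁺: 36 e⁻, Z=37, Br⁻: 36 e⁻, Z=35, I⁻: 54 e⁻, Z=53. Ca²⁺ < Sr²⁺ (same group, 1 shell fewer); Sr²⁺ < Rb⁺ (both 36 e⁻, Z=38>37); Rb⁺ < Br⁻ (both 36 e⁻, Z=37>35); Br⁻ < I⁻ (same group, 1 shell fewer).
That gives Ca²⁺ < Sr²⁺ < Rb⁺ < Br⁻ < I⁻. From the smallest end, number 4 is Br⁻.

Br⁻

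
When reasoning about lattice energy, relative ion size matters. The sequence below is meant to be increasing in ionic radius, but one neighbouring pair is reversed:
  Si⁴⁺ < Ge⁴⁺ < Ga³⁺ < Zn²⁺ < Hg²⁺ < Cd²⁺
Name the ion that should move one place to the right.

Hg²⁺

The pair Hg²⁺, Cd²⁺ is the wrong way round — Cd²⁺ and Hg²⁺ are in one column with the same charge; the lighter period-5 ion has one fewer shell and is smaller. All other adjacent pairs agree with periodic trends, so Hg²⁺ is the misplaced ion.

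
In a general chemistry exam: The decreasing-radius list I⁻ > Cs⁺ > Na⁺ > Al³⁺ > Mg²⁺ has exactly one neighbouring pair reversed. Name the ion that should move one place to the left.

The pair Al³⁺, Mg²⁺ is the wrong way round — both have 10 electrons but Z(Al)=13 > Z(Mg)=12, so Al³⁺ should be the smaller of the two. All other adjacent pairs agree with periodic trends, so Mg²⁺ is the misplaced ion.

Mg²⁺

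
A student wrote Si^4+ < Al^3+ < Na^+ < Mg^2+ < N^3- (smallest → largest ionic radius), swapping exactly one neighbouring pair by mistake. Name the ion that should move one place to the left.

Scanning neighbour by neighbour, only Na^+/Mg^2+ violates a trend: they are isoelectronic (10 e⁻) and Mg has more protons than Na (12 vs 11), making Mg^2+ smaller. That makes Mg^2+ the one sitting a position late relative to where it belongs.

Mg^2+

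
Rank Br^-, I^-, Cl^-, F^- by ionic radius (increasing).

F^- < Cl^- < Br^- < I^-

Same group, same charge. Going down the group adds an extra shell of electrons, so the ion gets larger: F^- is highest in the group and smallest.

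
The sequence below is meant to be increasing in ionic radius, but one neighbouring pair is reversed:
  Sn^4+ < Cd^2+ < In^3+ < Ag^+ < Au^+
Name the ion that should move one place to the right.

Cd^2+

Scanning neighbour by neighbour, only Cd^2+/In^3+ violates a trend: they are isoelectronic (46 e⁻) and In has more protons than Cd (49 vs 48), making In^3+ smaller. That makes Cd^2+ the one sitting a position early relative to where it belongs.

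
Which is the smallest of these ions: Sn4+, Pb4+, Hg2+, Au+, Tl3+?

Tabulating Z and e⁻: Sn4+: 46 e⁻, Z=50, Pb4+: 78 e⁻, Z=82, Tl3+: 78 e⁻, Z=81, Hg2+: 78 e⁻, Z=80, Au+: 78 e⁻, Z=79. Sn4+ < Pb4+ (same group, 1 shell fewer); Pb4+ < Tl3+ (both 78 e⁻, Z=82>81); Tl3+ < Hg2+ (isoelectronic, higher Z=81 is smaller); Hg2+ < Au+ (both 78 e⁻, Z=80>79).

Sn4+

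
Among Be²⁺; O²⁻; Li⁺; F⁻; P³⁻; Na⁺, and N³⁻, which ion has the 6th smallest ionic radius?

Be²⁺: 2 e⁻, Z=4, Li⁺: 2 e⁻, Z=3, Na⁺: 10 e⁻, Z=11, F⁻: 10 e⁻, Z=9, O²⁻: 10 e⁻, Z=8, N³⁻: 10 e⁻, Z=7, P³⁻: 18 e⁻, Z=15. Be²⁺ < Li⁺ (both 2 e⁻, Z=4>3); Li⁺ < Na⁺ (same group, period 2 vs 3); Na⁺ < F⁻ (isoelectronic, higher Z=11 is smaller); F⁻ < O²⁻ (isoelectronic, higher Z=9 is smaller); O²⁻ < N³⁻ (both 10 e⁻, Z=8>7); N³⁻ < P³⁻ (same group, period 2 vs 3).
Full ascending order: Be²⁺ < Li⁺ < Na⁺ < F⁻ < O²⁻ < N³⁻ < P³⁻. Counting from the smallest, position 6 is N³⁻.

N³⁻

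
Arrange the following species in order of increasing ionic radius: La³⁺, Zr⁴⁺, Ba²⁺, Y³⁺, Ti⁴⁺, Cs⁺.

Ti⁴⁺ < Zr⁴⁺ < Y³⁺ < La³⁺ < Ba²⁺ < Cs⁺

Tabulating Z and e⁻: Ti⁴⁺: 18 e⁻, Z=22, Zr⁴⁺: 36 e⁻, Z=40, Y³⁺: 36 e⁻, Z=39, La³⁺: 54 e⁻, Z=57, Ba²⁺: 54 e⁻, Z=56, Cs⁺: 54 e⁻, Z=55. Ti⁴⁺ < Zr⁴⁺ (same group, 1 shell fewer); Zr⁴⁺ < Y³⁺ (both 36 e⁻, Z=40>39); Y³⁺ < La³⁺ (same group, 1 shell fewer); La³⁺ < Ba²⁺ (isoelectronic, higher Z=57 is smaller); Ba²⁺ < Cs⁺ (both 54 e⁻, Z=56>55).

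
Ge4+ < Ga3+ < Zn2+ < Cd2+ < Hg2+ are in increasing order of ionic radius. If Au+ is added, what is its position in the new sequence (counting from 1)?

6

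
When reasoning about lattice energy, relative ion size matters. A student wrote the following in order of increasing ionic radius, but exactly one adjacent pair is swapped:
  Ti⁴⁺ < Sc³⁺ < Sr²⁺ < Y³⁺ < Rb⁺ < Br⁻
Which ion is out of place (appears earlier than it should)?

The pair Sr²⁺, Y³⁺ is the wrong way round — both have 36 electrons but Z(Y)=39 > Z(Sr)=38, so Y³⁺ should be the smaller of the two. All other adjacent pairs agree with periodic trends, so Sr²⁺ is the misplaced ion.

Sr²⁺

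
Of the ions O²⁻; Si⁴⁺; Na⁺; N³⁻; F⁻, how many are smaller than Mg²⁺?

These species are isoelectronic with 10 electrons. The only difference is the number of protons: Si⁴⁺ (Z=14), Mg²⁺ (Z=12), Na⁺ (Z=11), F⁻ (Z=9), O²⁻ (Z=8), N³⁻ (Z=7). The strongest nuclear pull (Si⁴⁺) gives the smallest ion.
Relative to Mg²⁺, the ions that are smaller are Si⁴⁺. So 1 is smaller.

1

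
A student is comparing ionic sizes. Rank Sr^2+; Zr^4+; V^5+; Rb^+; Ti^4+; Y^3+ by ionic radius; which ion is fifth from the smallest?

First list Z and electron count for each: V^5+: 18 e⁻, Z=23, Ti^4+: 18 e⁻, Z=22, Zr^4+: 36 e⁻, Z=40, Y^3+: 36 e⁻, Z=39, Sr^2+: 36 e⁻, Z=38, Rb^+: 36 e⁻, Z=37. V^5+ < Ti^4+ (both 18 e⁻, Z=23>22); Ti^4+ < Zr^4+ (same group, 1 shell fewer); Zr^4+ < Y^3+ (isoelectronic, higher Z=40 is smaller); Y^3+ < Sr^2+ (isoelectronic, higher Z=39 is smaller); Sr^2+ < Rb^+ (isoelectronic, higher Z=38 is smaller).
Full ascending order: V^5+ < Ti^4+ < Zr^4+ < Y^3+ < Sr^2+ < Rb^+. Counting from the smallest, position 5 is Sr^2+.

Sr^2+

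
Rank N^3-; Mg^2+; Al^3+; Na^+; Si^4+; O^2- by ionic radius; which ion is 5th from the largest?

Al^3+

All of these have 10 electrons (isoelectronic). With the same electron cloud, the ion with the most protons pulls it in tightest. Nuclear charges: Si^4+ (Z=14), Al^3+ (Z=13), Mg^2+ (Z=12), Na^+ (Z=11), O^2- (Z=8), N^3- (Z=7). Highest Z is smallest.
Full ascending order: Si^4+ < Al^3+ < Mg^2+ < Na^+ < O^2- < N^3-. Counting from the largest, position 5 is Al^3+.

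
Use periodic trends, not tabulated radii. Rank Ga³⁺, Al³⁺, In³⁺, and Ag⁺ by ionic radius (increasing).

Work out protons and electrons: Al³⁺: 10 e⁻, Z=13, Ga³⁺: 28 e⁻, Z=31, In³⁺: 46 e⁻, Z=49, Ag⁺: 46 e⁻, Z=47. Al³⁺ < Ga³⁺ (same group, period 3 vs 4); Ga³⁺ < In³⁺ (same group, 1 shell fewer); In³⁺ < Ag⁺ (both 46 e⁻, Z=49>47).

Al³⁺ < Ga³⁺ < In³⁺ < Ag⁺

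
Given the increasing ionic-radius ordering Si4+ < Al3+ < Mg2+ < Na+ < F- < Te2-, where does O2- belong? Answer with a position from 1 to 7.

Si4+ (Z=14, 10 e⁻), Al3+ (Z=13, 10 e⁻), Mg2+ (Z=12, 10 e⁻), Na+ (Z=11, 10 e⁻), F- (Z=9, 10 e⁻), O2- (Z=8, 10 e⁻), Te2- (Z=52, 54 e⁻). Si4+ < Al3+ (isoelectronic, higher Z=14 is smaller); Al3+ < Mg2+ (both 10 e⁻, Z=13>12); Mg2+ < Na+ (both 10 e⁻, Z=12>11); Na+ < F- (both 10 e⁻, Z=11>9); F- < O2- (isoelectronic, higher Z=9 is smaller); O2- < Te2- (same group, 3 shells fewer).
With O2- included the full order is Si4+ < Al3+ < Mg2+ < Na+ < F- < O2- < Te2-, so it takes position 6.

6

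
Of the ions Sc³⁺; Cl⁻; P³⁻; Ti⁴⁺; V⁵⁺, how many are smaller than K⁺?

Each ion has 18 electrons. The ranking follows nuclear charge in reverse — greater Z gives a smaller radius. V⁵⁺ (Z=23), Ti⁴⁺ (Z=22), Sc³⁺ (Z=21), K⁺ (Z=19), Cl⁻ (Z=17), P³⁻ (Z=15).
Placing each against K⁺: smaller — V⁵⁺, Ti⁴⁺, Sc³⁺; larger — Cl⁻, P³⁻. That's 3.

3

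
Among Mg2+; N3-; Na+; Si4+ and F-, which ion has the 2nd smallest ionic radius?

Mg2+

All of these have 10 electrons (isoelectronic). With the same electron cloud, the ion with the most protons pulls it in tightest. Nuclear charges: Si4+ (Z=14), Mg2+ (Z=12), Na+ (Z=11), F- (Z=9), N3- (Z=7). Highest Z is smallest.
That gives Si4+ < Mg2+ < Na+ < F- < N3-. From the smallest end, number 2 is Mg2+.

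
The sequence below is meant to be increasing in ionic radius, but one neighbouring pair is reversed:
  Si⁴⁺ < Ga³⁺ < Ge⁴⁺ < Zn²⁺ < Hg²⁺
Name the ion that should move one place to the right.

Ga³⁺

The pair Ga³⁺, Ge⁴⁺ is the wrong way round — both have 28 electrons but Z(Ge)=32 > Z(Ga)=31, so Ge⁴⁺ should be the smaller of the two. All other adjacent pairs agree with periodic trends, so Ga³⁺ is the misplaced ion.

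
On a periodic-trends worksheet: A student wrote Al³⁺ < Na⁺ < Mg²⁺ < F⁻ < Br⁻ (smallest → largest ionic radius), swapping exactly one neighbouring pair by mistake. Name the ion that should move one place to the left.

Scanning neighbour by neighbour, only Na⁺/Mg²⁺ violates a trend: they are isoelectronic (10 e⁻) and Mg has more protons than Na (12 vs 11), making Mg²⁺ smaller. That makes Mg²⁺ the one sitting a position late relative to where it belongs.

Mg²⁺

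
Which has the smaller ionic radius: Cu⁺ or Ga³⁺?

Ga³⁺

All of these have 28 electrons (isoelectronic). With the same electron cloud, the ion with the most protons pulls it in tightest. Nuclear charges: Ga³⁺ (Z=31), Cu⁺ (Z=29). Highest Z is smallest.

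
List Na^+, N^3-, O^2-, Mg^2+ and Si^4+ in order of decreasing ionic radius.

These species are isoelectronic with 10 electrons. The only difference is the number of protons: Si^4+ (Z=14), Mg^2+ (Z=12), Na^+ (Z=11), O^2- (Z=8), N^3- (Z=7). The strongest nuclear pull (Si^4+) gives the smallest ion.

N^3- > O^2- > Na^+ > Mg^2+ > Si^4+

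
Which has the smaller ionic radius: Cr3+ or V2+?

Cr3+

Isoelectronic series (21 e⁻ each). Size is set by nuclear charge: more protons means a smaller ion. Cr3+ (Z=24), V2+ (Z=23).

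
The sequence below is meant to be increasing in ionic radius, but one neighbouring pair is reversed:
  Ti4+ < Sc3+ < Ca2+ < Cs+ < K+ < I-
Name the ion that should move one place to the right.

Cs+

The pair Cs+, K+ is the wrong way round — same group and charge — period 4 sits above period 6, so K+ is smaller. All other adjacent pairs agree with periodic trends, so Cs+ is the misplaced ion.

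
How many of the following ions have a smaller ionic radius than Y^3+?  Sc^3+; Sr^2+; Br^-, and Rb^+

1

Work out protons and electrons: Sc^3+: 18 e⁻, Z=21, Y^3+: 36 e⁻, Z=39, Sr^2+: 36 e⁻, Z=38, Rb^+: 36 e⁻, Z=37, Br^-: 36 e⁻, Z=35. Sc^3+ < Y^3+ (same group, 1 shell fewer); Y^3+ < Sr^2+ (both 36 e⁻, Z=39>38); Sr^2+ < Rb^+ (isoelectronic, higher Z=38 is smaller); Rb^+ < Br^- (isoelectronic, higher Z=37 is smaller).
Relative to Y^3+, the ions that are smaller are Sc^3+. Count: 1.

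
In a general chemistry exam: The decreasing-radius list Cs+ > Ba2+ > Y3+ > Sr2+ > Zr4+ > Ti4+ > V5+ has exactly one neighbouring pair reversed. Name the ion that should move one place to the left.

Sr2+

Compare adjacent ions: they are isoelectronic (36 e⁻) and Y has more protons than Sr (39 vs 38), making Y3+ smaller — yet in this decreasing list Y3+ sits before Sr2+. Nothing else is reversed, so Sr2+ should move one place to the left.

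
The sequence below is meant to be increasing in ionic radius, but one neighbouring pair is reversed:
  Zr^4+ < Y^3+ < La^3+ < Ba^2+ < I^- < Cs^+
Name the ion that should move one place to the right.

Check each adjacent pair. I^- and Cs^+ are reversed: both have 54 electrons but Z(Cs)=55 > Z(I)=53, so Cs^+ should be the smaller of the two. No other neighbouring pair contradicts the periodic trends, so I^- is the ion listed too early.

I^-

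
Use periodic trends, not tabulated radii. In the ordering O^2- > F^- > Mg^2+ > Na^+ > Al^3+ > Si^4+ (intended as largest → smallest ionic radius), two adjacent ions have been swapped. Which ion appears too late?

Na^+

Check each adjacent pair. Mg^2+ and Na^+ are reversed: both have 10 electrons but Z(Mg)=12 > Z(Na)=11, so Mg^2+ should be the smaller of the two. No other neighbouring pair contradicts the periodic trends, so Na^+ is the ion listed too late.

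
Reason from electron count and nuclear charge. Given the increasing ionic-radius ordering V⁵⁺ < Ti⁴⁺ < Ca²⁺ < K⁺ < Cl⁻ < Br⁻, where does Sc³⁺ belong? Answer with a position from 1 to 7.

Work out protons and electrons: V⁵⁺: 18 e⁻, Z=23, Ti⁴⁺: 18 e⁻, Z=22, Sc³⁺: 18 e⁻, Z=21, Ca²⁺: 18 e⁻, Z=20, K⁺: 18 e⁻, Z=19, Cl⁻: 18 e⁻, Z=17, Br⁻: 36 e⁻, Z=35. V⁵⁺ < Ti⁴⁺ (isoelectronic, higher Z=23 is smaller); Ti⁴⁺ < Sc³⁺ (isoelectronic, higher Z=22 is smaller); Sc³⁺ < Ca²⁺ (isoelectronic, higher Z=21 is smaller); Ca²⁺ < K⁺ (isoelectronic, higher Z=20 is smaller); K⁺ < Cl⁻ (isoelectronic, higher Z=19 is smaller); Cl⁻ < Br⁻ (same group, period 3 vs 4).
Putting Sc³⁺ in gives V⁵⁺ < Ti⁴⁺ < Sc³⁺ < Ca²⁺ < K⁺ < Cl⁻ < Br⁻; it lands at slot 3.

3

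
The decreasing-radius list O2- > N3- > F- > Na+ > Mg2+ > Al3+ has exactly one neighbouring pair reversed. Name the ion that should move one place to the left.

N3-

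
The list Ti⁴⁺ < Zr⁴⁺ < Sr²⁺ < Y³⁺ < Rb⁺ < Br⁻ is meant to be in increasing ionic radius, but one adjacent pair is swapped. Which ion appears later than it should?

The pair Sr²⁺, Y³⁺ is the wrong way round — they are isoelectronic (36 e⁻) and Y has more protons than Sr (39 vs 38), making Y³⁺ smaller. All other adjacent pairs agree with periodic trends, so Y³⁺ is the misplaced ion.

Y³⁺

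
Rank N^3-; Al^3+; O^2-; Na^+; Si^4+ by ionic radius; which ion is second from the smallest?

Each ion has 10 electrons. The ranking follows nuclear charge in reverse — greater Z gives a smaller radius. Si^4+ (Z=14), Al^3+ (Z=13), Na^+ (Z=11), O^2- (Z=8), N^3- (Z=7).
Full ascending order: Si^4+ < Al^3+ < Na^+ < O^2- < N^3-. Counting from the smallest, position 2 is Al^3+.

Al^3+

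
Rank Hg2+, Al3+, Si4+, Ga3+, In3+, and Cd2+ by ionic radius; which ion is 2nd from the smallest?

Al3+

Tabulating Z and e⁻: Si4+ has 10 e⁻ (Z=14), Al3+ has 10 e⁻ (Z=13), Ga3+ has 28 e⁻ (Z=31), In3+ has 46 e⁻ (Z=49), Cd2+ has 46 e⁻ (Z=48), Hg2+ has 78 e⁻ (Z=80). Si4+ < Al3+ (isoelectronic, higher Z=14 is smaller); Al3+ < Ga3+ (same group, period 3 vs 4); Ga3+ < In3+ (same group, 1 shell fewer); In3+ < Cd2+ (isoelectronic, higher Z=49 is smaller); Cd2+ < Hg2+ (same group, 1 shell fewer).
Full ascending order: Si4+ < Al3+ < Ga3+ < In3+ < Cd2+ < Hg2+. Counting from the smallest, position 2 is Al3+.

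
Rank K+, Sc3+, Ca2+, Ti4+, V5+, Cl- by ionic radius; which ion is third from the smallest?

These species are isoelectronic with 18 electrons. The only difference is the number of protons: V5+ (Z=23), Ti4+ (Z=22), Sc3+ (Z=21), Ca2+ (Z=20), K+ (Z=19), Cl- (Z=17). The strongest nuclear pull (V5+) gives the smallest ion.
Ordering: V5+ < Ti4+ < Sc3+ < Ca2+ < K+ < Cl-. The third smallest is Sc3+.

Sc3+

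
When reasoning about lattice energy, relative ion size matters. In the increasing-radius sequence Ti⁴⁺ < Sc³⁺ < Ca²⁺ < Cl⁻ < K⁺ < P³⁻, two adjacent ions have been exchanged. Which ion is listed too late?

K⁺

The pair Cl⁻, K⁺ is the wrong way round — they are isoelectronic (18 e⁻) and K has more protons than Cl (19 vs 17), making K⁺ smaller. All other adjacent pairs agree with periodic trends, so K⁺ is the misplaced ion.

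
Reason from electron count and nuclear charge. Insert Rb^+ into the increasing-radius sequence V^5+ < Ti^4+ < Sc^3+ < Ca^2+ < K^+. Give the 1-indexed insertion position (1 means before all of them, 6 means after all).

6

Tabulating Z and e⁻: V^5+: 18 e⁻, Z=23, Ti^4+: 18 e⁻, Z=22, Sc^3+: 18 e⁻, Z=21, Ca^2+: 18 e⁻, Z=20, K^+: 18 e⁻, Z=19, Rb^+: 36 e⁻, Z=37. V^5+ < Ti^4+ (both 18 e⁻, Z=23>22); Ti^4+ < Sc^3+ (isoelectronic, higher Z=22 is smaller); Sc^3+ < Ca^2+ (isoelectronic, higher Z=21 is smaller); Ca^2+ < K^+ (both 18 e⁻, Z=20>19); K^+ < Rb^+ (same group, period 4 vs 5).
Merged order: V^5+ < Ti^4+ < Sc^3+ < Ca^2+ < K^+ < Rb^+ — Rb^+ is number 6.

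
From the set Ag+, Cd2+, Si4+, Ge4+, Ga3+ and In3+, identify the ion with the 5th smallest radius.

Cd2+

Tabulating Z and e⁻: Si4+: 10 e⁻, Z=14, Ge4+: 28 e⁻, Z=32, Ga3+: 28 e⁻, Z=31, In3+: 46 e⁻, Z=49, Cd2+: 46 e⁻, Z=48, Ag+: 46 e⁻, Z=47. Si4+ < Ge4+ (same group, 1 shell fewer); Ge4+ < Ga3+ (both 28 e⁻, Z=32>31); Ga3+ < In3+ (same group, period 4 vs 5); In3+ < Cd2+ (isoelectronic, higher Z=49 is smaller); Cd2+ < Ag+ (both 46 e⁻, Z=48>47).
That gives Si4+ < Ge4+ < Ga3+ < In3+ < Cd2+ < Ag+. From the smallest end, number 5 is Cd2+.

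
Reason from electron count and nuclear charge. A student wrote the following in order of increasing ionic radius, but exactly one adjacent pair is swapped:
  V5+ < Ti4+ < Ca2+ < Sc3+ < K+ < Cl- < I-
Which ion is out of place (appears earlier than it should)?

Check each adjacent pair. Ca2+ and Sc3+ are reversed: they are isoelectronic (18 e⁻) and Sc has more protons than Ca (21 vs 20), making Sc3+ smaller. No other neighbouring pair contradicts the periodic trends, so Ca2+ is the ion listed too early.

Ca2+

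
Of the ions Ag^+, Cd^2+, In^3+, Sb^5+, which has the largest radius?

All of these have 46 electrons (isoelectronic). With the same electron cloud, the ion with the most protons pulls it in tightest. Nuclear charges: Sb^5+ (Z=51), In^3+ (Z=49), Cd^2+ (Z=48), Ag^+ (Z=47). Highest Z is smallest.

Ag^+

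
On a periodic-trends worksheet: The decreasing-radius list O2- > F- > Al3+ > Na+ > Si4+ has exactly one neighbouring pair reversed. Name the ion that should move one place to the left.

Na+

Compare adjacent ions: they are isoelectronic (10 e⁻) and Al has more protons than Na (13 vs 11), making Al3+ smaller — yet in this decreasing list Al3+ sits before Na+. Nothing else is reversed, so Na+ should move one place to the left.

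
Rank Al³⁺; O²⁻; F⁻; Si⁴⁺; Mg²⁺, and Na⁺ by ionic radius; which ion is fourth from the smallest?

Na⁺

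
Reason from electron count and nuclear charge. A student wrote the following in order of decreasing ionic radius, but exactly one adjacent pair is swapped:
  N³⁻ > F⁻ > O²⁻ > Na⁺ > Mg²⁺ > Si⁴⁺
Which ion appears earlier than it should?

The pair F⁻, O²⁻ is the wrong way round — both have 10 electrons but Z(F)=9 > Z(O)=8, so F⁻ should be the smaller of the two. All other adjacent pairs agree with periodic trends, so F⁻ is the misplaced ion.

F⁻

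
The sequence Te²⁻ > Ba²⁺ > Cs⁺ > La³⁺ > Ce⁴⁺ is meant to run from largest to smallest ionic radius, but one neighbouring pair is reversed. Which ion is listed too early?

Ba²⁺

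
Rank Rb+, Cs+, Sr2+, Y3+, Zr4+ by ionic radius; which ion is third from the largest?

Sr2+

Tabulating Z and e⁻: Zr4+ (Z=40, 36 e⁻), Y3+ (Z=39, 36 e⁻), Sr2+ (Z=38, 36 e⁻), Rb+ (Z=37, 36 e⁻), Cs+ (Z=55, 54 e⁻). Zr4+ < Y3+ (both 36 e⁻, Z=40>39); Y3+ < Sr2+ (both 36 e⁻, Z=39>38); Sr2+ < Rb+ (both 36 e⁻, Z=38>37); Rb+ < Cs+ (same group, period 5 vs 6).
Full ascending order: Zr4+ < Y3+ < Sr2+ < Rb+ < Cs+. Counting from the largest, position 3 is Sr2+.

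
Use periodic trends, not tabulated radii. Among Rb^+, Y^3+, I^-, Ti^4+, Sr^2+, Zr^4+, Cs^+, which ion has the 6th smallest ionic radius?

Electron counts and nuclear charges: Ti^4+ (Z=22, 18 e⁻), Zr^4+ (Z=40, 36 e⁻), Y^3+ (Z=39, 36 e⁻), Sr^2+ (Z=38, 36 e⁻), Rb^+ (Z=37, 36 e⁻), Cs^+ (Z=55, 54 e⁻), I^- (Z=53, 54 e⁻). Ti^4+ < Zr^4+ (same group, 1 shell fewer); Zr^4+ < Y^3+ (both 36 e⁻, Z=40>39); Y^3+ < Sr^2+ (both 36 e⁻, Z=39>38); Sr^2+ < Rb^+ (isoelectronic, higher Z=38 is smaller); Rb^+ < Cs^+ (same group, period 5 vs 6); Cs^+ < I^- (isoelectronic, higher Z=55 is smaller).
Full ascending order: Ti^4+ < Zr^4+ < Y^3+ < Sr^2+ < Rb^+ < Cs^+ < I^-. Counting from the smallest, position 6 is Cs^+.

Cs^+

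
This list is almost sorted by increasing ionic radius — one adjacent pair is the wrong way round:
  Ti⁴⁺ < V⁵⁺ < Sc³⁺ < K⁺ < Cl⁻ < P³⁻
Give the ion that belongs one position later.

Ti⁴⁺

Compare adjacent ions: they are isoelectronic (18 e⁻) and V has more protons than Ti (23 vs 22), making V⁵⁺ smaller — yet in this increasing list Ti⁴⁺ sits before V⁵⁺. Nothing else is reversed, so Ti⁴⁺ should move one place to the right.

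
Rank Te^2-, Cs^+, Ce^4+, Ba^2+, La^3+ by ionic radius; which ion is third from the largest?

Each ion has 54 electrons. The ranking follows nuclear charge in reverse — greater Z gives a smaller radius. Ce^4+ (Z=58), La^3+ (Z=57), Ba^2+ (Z=56), Cs^+ (Z=55), Te^2- (Z=52).
Ordering: Ce^4+ < La^3+ < Ba^2+ < Cs^+ < Te^2-. The third largest is Ba^2+.

Ba^2+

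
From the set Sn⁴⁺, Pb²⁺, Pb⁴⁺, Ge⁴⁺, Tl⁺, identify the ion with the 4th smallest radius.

Pb²⁺

First list Z and electron count for each: Ge⁴⁺ (Z=32, 28 e⁻), Sn⁴⁺ (Z=50, 46 e⁻), Pb⁴⁺ (Z=82, 78 e⁻), Pb²⁺ (Z=82, 80 e⁻), Tl⁺ (Z=81, 80 e⁻). Ge⁴⁺ < Sn⁴⁺ (same group, 1 shell fewer); Sn⁴⁺ < Pb⁴⁺ (same group, 1 shell fewer); Pb⁴⁺ < Pb²⁺ (same element, +4 vs +2); Pb²⁺ < Tl⁺ (isoelectronic, higher Z=82 is smaller).
That gives Ge⁴⁺ < Sn⁴⁺ < Pb⁴⁺ < Pb²⁺ < Tl⁺. From the smallest end, number 4 is Pb²⁺.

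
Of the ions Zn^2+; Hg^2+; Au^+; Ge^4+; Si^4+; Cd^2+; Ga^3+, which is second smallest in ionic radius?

Ge^4+

Electron counts and nuclear charges: Si^4+ (Z=14, 10 e⁻), Ge^4+ (Z=32, 28 e⁻), Ga^3+ (Z=31, 28 e⁻), Zn^2+ (Z=30, 28 e⁻), Cd^2+ (Z=48, 46 e⁻), Hg^2+ (Z=80, 78 e⁻), Au^+ (Z=79, 78 e⁻). Si^4+ < Ge^4+ (same group, 1 shell fewer); Ge^4+ < Ga^3+ (isoelectronic, higher Z=32 is smaller); Ga^3+ < Zn^2+ (both 28 e⁻, Z=31>30); Zn^2+ < Cd^2+ (same group, period 4 vs 5); Cd^2+ < Hg^2+ (same group, period 5 vs 6); Hg^2+ < Au^+ (both 78 e⁻, Z=80>79).
Ordering: Si^4+ < Ge^4+ < Ga^3+ < Zn^2+ < Cd^2+ < Hg^2+ < Au^+. The second smallest is Ge^4+.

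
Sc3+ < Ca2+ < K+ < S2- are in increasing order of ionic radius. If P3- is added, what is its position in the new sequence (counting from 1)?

5

These species are isoelectronic with 18 electrons. The only difference is the number of protons: Sc3+ (Z=21), Ca2+ (Z=20), K+ (Z=19), S2- (Z=16), P3- (Z=15). The strongest nuclear pull (Sc3+) gives the smallest ion.
Putting P3- in gives Sc3+ < Ca2+ < K+ < S2- < P3-; it lands at slot 5.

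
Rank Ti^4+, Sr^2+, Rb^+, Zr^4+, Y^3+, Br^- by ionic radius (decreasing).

Work out protons and electrons: Ti^4+: 18 e⁻, Z=22, Zr^4+: 36 e⁻, Z=40, Y^3+: 36 e⁻, Z=39, Sr^2+: 36 e⁻, Z=38, Rb^+: 36 e⁻, Z=37, Br^-: 36 e⁻, Z=35. Ti^4+ < Zr^4+ (same group, period 4 vs 5); Zr^4+ < Y^3+ (both 36 e⁻, Z=40>39); Y^3+ < Sr^2+ (isoelectronic, higher Z=39 is smaller); Sr^2+ < Rb^+ (both 36 e⁻, Z=38>37); Rb^+ < Br^- (both 36 e⁻, Z=37>35).

Br^- > Rb^+ > Sr^2+ > Y^3+ > Zr^4+ > Ti^4+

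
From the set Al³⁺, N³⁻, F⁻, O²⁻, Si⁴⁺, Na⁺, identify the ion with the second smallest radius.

Al³⁺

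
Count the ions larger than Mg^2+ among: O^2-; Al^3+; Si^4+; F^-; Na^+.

3

These species are isoelectronic with 10 electrons. The only difference is the number of protons: Si^4+ (Z=14), Al^3+ (Z=13), Mg^2+ (Z=12), Na^+ (Z=11), F^- (Z=9), O^2- (Z=8). The strongest nuclear pull (Si^4+) gives the smallest ion.
Overall: Si^4+ < Al^3+ < Mg^2+ < Na^+ < F^- < O^2-. Mg^2+ has 2 below it and 3 above. So 3 are larger.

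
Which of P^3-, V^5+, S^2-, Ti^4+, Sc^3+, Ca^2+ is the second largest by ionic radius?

Each ion has 18 electrons. The ranking follows nuclear charge in reverse — greater Z gives a smaller radius. V^5+ (Z=23), Ti^4+ (Z=22), Sc^3+ (Z=21), Ca^2+ (Z=20), S^2- (Z=16), P^3- (Z=15).
So the order is V^5+ < Ti^4+ < Sc^3+ < Ca^2+ < S^2- < P^3-; the 2nd-largest ion is S^2-.

S^2-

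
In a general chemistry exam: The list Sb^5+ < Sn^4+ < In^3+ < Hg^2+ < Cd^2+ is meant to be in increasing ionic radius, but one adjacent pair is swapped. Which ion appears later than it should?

Cd^2+

Check each adjacent pair. Hg^2+ and Cd^2+ are reversed: Cd^2+ and Hg^2+ are in one column with the same charge; the lighter period-5 ion has one fewer shell and is smaller. No other neighbouring pair contradicts the periodic trends, so Cd^2+ is the ion listed too late.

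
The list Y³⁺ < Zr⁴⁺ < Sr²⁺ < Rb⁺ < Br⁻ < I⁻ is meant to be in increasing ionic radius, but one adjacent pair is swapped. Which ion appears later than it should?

Check each adjacent pair. Y³⁺ and Zr⁴⁺ are reversed: Zr⁴⁺ and Y³⁺ share 36 electrons; the higher nuclear charge on Zr (Z=40) contracts it more, so Zr⁴⁺ < Y³⁺. No other neighbouring pair contradicts the periodic trends, so Zr⁴⁺ is the ion listed too late.

Zr⁴⁺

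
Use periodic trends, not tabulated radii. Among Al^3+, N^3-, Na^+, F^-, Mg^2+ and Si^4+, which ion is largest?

N^3-

Each ion has 10 electrons. The ranking follows nuclear charge in reverse — greater Z gives a smaller radius. Si^4+ (Z=14), Al^3+ (Z=13), Mg^2+ (Z=12), Na^+ (Z=11), F^- (Z=9), N^3- (Z=7).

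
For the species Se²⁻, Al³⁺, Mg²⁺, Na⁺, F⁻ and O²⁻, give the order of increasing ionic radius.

Al³⁺ < Mg²⁺ < Na⁺ < F⁻ < O²⁻ < Se²⁻

Electron counts and nuclear charges: Al³⁺ (Z=13, 10 e⁻), Mg²⁺ (Z=12, 10 e⁻), Na⁺ (Z=11, 10 e⁻), F⁻ (Z=9, 10 e⁻), O²⁻ (Z=8, 10 e⁻), Se²⁻ (Z=34, 36 e⁻). Al³⁺ < Mg²⁺ (isoelectronic, higher Z=13 is smaller); Mg²⁺ < Na⁺ (both 10 e⁻, Z=12>11); Na⁺ < F⁻ (isoelectronic, higher Z=11 is smaller); F⁻ < O²⁻ (isoelectronic, higher Z=9 is smaller); O²⁻ < Se²⁻ (same group, 2 shells fewer).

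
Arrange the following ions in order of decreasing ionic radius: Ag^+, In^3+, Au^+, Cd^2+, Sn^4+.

Au^+ > Ag^+ > Cd^2+ > In^3+ > Sn^4+

Electron counts and nuclear charges: Sn^4+ has 46 e⁻ (Z=50), In^3+ has 46 e⁻ (Z=49), Cd^2+ has 46 e⁻ (Z=48), Ag^+ has 46 e⁻ (Z=47), Au^+ has 78 e⁻ (Z=79). Sn^4+ < In^3+ (both 46 e⁻, Z=50>49); In^3+ < Cd^2+ (both 46 e⁻, Z=49>48); Cd^2+ < Ag^+ (both 46 e⁻, Z=48>47); Ag^+ < Au^+ (same group, period 5 vs 6).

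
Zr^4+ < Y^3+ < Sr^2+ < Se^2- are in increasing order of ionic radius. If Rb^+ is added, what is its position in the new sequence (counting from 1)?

4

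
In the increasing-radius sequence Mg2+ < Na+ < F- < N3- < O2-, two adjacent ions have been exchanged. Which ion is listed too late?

O2-

Check each adjacent pair. N3- and O2- are reversed: both have 10 electrons but Z(O)=8 > Z(N)=7, so O2- should be the smaller of the two. No other neighbouring pair contradicts the periodic trends, so O2- is the ion listed too late.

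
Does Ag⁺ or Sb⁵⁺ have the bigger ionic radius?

Isoelectronic series (46 e⁻ each). Size is set by nuclear charge: more protons means a smaller ion. Sb⁵⁺ (Z=51), Ag⁺ (Z=47).

Ag⁺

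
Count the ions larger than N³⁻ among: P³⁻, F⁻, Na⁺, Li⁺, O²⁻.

Work out protons and electrons: Li⁺: 2 e⁻, Z=3, Na⁺: 10 e⁻, Z=11, F⁻: 10 e⁻, Z=9, O²⁻: 10 e⁻, Z=8, N³⁻: 10 e⁻, Z=7, P³⁻: 18 e⁻, Z=15. Li⁺ < Na⁺ (same group, period 2 vs 3); Na⁺ < F⁻ (isoelectronic, higher Z=11 is smaller); F⁻ < O²⁻ (isoelectronic, higher Z=9 is smaller); O²⁻ < N³⁻ (isoelectronic, higher Z=8 is smaller); N³⁻ < P³⁻ (same group, period 2 vs 3).
Overall: Li⁺ < Na⁺ < F⁻ < O²⁻ < N³⁻ < P³⁻. N³⁻ has 4 below it and 1 above. Count: 1.

1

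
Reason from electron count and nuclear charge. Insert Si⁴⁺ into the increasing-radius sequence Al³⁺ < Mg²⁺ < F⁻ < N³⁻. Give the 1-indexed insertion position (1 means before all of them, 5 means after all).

1

Each ion has 10 electrons. The ranking follows nuclear charge in reverse — greater Z gives a smaller radius. Si⁴⁺ (Z=14), Al³⁺ (Z=13), Mg²⁺ (Z=12), F⁻ (Z=9), N³⁻ (Z=7).
With Si⁴⁺ included the full order is Si⁴⁺ < Al³⁺ < Mg²⁺ < F⁻ < N³⁻, so it takes position 1.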